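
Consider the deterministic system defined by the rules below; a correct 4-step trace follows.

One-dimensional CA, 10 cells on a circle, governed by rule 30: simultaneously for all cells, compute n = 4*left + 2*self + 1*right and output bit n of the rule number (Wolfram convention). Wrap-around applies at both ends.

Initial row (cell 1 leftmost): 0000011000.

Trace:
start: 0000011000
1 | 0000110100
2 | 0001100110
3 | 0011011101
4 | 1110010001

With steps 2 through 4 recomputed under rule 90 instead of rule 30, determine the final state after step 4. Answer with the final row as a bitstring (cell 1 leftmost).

1111010100

(re-executing steps 2..4 under rule 90; state before step 2: 0000110100)
2 | 0001110010
3 | 0011011101
4 | 1111010100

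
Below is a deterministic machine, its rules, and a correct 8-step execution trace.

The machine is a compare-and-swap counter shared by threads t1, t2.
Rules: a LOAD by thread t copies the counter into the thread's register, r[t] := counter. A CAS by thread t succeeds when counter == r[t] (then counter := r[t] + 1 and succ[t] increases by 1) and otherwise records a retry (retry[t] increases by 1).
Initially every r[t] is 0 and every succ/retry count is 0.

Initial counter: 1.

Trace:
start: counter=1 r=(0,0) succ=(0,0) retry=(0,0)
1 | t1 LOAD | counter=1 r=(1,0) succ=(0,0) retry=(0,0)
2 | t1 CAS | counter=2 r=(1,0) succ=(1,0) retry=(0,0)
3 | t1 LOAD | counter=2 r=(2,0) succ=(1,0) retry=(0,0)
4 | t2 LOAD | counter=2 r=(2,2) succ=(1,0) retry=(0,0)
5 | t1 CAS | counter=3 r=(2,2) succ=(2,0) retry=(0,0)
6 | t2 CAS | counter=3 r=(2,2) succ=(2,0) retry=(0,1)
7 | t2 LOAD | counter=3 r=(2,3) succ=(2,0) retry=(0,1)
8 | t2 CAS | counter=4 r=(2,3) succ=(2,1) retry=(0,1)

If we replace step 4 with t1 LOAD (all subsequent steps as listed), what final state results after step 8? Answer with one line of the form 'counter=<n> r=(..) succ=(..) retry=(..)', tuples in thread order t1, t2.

counter=4 r=(2,3) succ=(2,1) retry=(0,1)

(re-executing from step 4 with the substitution; state before step 4: counter=2 r=(2,0) succ=(1,0) retry=(0,0))
4 | t1 LOAD | counter=2 r=(2,0) succ=(1,0) retry=(0,0)
5 | t1 CAS | counter=3 r=(2,0) succ=(2,0) retry=(0,0)
6 | t2 CAS | counter=3 r=(2,0) succ=(2,0) retry=(0,1)
7 | t2 LOAD | counter=3 r=(2,3) succ=(2,0) retry=(0,1)
8 | t2 CAS | counter=4 r=(2,3) succ=(2,1) retry=(0,1)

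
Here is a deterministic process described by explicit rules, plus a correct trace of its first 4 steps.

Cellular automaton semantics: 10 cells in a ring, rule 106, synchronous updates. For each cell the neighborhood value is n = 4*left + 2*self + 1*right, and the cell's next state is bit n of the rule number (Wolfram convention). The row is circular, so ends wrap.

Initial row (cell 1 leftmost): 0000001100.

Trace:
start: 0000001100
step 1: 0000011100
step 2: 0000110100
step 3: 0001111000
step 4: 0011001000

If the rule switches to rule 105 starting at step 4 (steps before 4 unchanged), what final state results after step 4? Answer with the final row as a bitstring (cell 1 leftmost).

(re-executing step 4 under rule 105; state before step 4: 0001111000)
step 4: 1101001011

1101001011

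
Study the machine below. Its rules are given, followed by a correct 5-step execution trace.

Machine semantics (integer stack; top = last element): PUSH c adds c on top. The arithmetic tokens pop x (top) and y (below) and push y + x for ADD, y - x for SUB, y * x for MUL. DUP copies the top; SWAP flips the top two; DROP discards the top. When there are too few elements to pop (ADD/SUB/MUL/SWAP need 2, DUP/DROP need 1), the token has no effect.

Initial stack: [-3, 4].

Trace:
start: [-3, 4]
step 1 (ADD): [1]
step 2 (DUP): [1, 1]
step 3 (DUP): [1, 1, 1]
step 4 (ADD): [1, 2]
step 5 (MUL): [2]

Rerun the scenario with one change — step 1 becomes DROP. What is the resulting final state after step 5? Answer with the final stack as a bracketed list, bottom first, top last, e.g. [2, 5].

(re-executing from step 1 with the substitution; state before step 1: [-3, 4])
step 1 (DROP): [-3]
step 2 (DUP): [-3, -3]
step 3 (DUP): [-3, -3, -3]
step 4 (ADD): [-3, -6]
step 5 (MUL): [18]

[18]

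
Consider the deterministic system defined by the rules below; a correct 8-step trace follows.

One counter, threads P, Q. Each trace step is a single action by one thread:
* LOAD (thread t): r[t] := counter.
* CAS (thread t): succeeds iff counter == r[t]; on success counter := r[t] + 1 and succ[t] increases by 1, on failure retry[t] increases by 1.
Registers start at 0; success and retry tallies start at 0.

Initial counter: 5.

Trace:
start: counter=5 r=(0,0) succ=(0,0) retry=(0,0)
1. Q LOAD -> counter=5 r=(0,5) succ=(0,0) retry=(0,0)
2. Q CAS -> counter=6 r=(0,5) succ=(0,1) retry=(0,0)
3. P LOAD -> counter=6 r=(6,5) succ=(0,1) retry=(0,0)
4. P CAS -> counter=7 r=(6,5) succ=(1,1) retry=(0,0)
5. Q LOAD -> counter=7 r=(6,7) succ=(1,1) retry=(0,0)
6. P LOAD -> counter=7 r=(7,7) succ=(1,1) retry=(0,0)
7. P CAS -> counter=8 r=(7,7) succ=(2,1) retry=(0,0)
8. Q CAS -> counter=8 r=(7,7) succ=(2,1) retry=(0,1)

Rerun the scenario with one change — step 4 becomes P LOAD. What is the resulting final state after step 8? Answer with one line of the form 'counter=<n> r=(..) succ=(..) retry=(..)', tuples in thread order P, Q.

counter=7 r=(6,6) succ=(1,1) retry=(0,1)

(re-executing from step 4 with the substitution; state before step 4: counter=6 r=(6,5) succ=(0,1) retry=(0,0))
4. P LOAD -> counter=6 r=(6,5) succ=(0,1) retry=(0,0)
5. Q LOAD -> counter=6 r=(6,6) succ=(0,1) retry=(0,0)
6. P LOAD -> counter=6 r=(6,6) succ=(0,1) retry=(0,0)
7. P CAS -> counter=7 r=(6,6) succ=(1,1) retry=(0,0)
8. Q CAS -> counter=7 r=(6,6) succ=(1,1) retry=(0,1)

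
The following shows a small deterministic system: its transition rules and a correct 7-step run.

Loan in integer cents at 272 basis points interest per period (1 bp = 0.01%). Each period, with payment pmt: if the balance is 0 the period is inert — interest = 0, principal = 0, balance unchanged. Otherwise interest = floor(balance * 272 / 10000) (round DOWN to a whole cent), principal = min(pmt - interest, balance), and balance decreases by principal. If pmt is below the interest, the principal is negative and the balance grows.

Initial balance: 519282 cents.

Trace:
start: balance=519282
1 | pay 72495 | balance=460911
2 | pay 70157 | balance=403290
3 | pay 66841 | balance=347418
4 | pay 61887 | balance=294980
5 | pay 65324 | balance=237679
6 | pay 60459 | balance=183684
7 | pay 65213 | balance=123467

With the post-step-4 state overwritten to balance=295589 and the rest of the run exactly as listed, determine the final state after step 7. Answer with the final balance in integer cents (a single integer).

124127

state after step 4 := balance=295589
5 | pay 65324 | balance=238305
6 | pay 60459 | balance=184327
7 | pay 65213 | balance=124127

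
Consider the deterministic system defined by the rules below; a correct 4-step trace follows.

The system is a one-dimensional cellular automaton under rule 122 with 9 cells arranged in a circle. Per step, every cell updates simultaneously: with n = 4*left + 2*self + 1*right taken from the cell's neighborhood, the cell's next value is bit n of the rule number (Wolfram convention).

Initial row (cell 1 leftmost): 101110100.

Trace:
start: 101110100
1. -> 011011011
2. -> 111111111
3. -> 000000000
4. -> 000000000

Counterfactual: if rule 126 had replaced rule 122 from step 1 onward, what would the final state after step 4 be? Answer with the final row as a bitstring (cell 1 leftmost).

111111100

(re-executing steps 1..4 under rule 126; state before step 1: 101110100)
1. -> 111011111
2. -> 001110000
3. -> 011011000
4. -> 111111100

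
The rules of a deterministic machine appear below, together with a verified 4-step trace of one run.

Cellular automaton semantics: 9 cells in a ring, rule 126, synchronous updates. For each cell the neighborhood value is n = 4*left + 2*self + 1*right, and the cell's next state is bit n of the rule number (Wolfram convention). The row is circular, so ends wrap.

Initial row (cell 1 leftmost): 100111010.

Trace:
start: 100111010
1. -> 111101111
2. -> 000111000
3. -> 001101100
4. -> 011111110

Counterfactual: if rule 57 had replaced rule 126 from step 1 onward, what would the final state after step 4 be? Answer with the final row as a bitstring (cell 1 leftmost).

101010100

(re-executing steps 1..4 under rule 57; state before step 1: 100111010)
1. -> 010100101
2. -> 101010010
3. -> 010101001
4. -> 101010100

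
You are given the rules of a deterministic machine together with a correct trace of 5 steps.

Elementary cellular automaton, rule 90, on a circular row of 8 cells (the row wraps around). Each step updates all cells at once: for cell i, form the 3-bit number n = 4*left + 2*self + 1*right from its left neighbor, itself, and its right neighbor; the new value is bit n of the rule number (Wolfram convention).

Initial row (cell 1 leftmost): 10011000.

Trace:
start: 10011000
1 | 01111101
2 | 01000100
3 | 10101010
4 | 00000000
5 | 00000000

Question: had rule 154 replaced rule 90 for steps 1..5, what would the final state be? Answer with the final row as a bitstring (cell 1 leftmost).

(re-executing steps 1..5 under rule 154; state before step 1: 10011000)
1 | 01110101
2 | 01100000
3 | 11010000
4 | 10001001
5 | 01010111

01010111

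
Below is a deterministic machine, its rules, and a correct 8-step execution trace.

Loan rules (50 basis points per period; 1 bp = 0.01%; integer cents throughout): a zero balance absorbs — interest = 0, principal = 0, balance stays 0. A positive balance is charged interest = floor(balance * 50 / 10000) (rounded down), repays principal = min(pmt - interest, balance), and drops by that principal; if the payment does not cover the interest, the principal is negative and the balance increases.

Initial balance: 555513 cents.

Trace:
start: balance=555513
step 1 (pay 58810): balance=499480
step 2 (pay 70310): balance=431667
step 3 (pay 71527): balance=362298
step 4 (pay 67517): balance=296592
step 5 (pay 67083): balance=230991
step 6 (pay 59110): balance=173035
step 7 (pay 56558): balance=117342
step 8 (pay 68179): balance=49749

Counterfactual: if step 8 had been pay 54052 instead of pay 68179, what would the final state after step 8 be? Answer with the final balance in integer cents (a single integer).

(re-executing from step 8 with the substitution; state before step 8: balance=117342)
step 8 (pay 54052): balance=63876

63876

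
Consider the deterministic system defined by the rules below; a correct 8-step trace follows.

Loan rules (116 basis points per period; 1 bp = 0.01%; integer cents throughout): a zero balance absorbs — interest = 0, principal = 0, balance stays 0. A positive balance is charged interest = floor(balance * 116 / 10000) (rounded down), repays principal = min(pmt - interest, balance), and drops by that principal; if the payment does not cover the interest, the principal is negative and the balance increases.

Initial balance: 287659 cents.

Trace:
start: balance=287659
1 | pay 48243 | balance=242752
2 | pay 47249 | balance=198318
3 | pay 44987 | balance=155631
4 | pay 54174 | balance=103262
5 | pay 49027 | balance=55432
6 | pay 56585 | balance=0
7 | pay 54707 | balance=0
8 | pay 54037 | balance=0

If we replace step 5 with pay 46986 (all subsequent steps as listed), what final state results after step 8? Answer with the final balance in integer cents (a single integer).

(re-executing from step 5 with the substitution; state before step 5: balance=103262)
5 | pay 46986 | balance=57473
6 | pay 56585 | balance=1554
7 | pay 54707 | balance=0
8 | pay 54037 | balance=0

0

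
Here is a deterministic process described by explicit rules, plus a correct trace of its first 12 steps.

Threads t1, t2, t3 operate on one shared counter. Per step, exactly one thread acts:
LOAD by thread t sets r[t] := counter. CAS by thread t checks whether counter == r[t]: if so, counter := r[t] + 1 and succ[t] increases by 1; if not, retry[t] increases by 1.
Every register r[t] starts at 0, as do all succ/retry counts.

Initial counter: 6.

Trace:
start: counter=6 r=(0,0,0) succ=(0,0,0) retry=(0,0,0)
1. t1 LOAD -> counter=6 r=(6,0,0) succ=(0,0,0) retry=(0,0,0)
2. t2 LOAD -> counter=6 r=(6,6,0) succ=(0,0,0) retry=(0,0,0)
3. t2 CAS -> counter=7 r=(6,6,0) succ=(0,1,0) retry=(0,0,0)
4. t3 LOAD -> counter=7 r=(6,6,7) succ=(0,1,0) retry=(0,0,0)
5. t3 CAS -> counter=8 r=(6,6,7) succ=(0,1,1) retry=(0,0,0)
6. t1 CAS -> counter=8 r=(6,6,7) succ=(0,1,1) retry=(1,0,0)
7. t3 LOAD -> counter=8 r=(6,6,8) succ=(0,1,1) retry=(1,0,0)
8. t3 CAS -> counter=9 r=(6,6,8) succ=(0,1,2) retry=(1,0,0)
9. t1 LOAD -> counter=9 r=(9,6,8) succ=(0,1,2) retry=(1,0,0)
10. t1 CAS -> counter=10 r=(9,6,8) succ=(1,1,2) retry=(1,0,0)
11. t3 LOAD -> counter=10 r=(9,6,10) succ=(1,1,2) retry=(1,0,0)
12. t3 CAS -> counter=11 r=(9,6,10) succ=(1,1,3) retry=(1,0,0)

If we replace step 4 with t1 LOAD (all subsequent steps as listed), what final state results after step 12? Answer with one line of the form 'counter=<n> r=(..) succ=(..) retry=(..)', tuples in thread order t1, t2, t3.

counter=11 r=(9,6,10) succ=(2,1,2) retry=(0,0,1)

(re-executing from step 4 with the substitution; state before step 4: counter=7 r=(6,6,0) succ=(0,1,0) retry=(0,0,0))
4. t1 LOAD -> counter=7 r=(7,6,0) succ=(0,1,0) retry=(0,0,0)
5. t3 CAS -> counter=7 r=(7,6,0) succ=(0,1,0) retry=(0,0,1)
6. t1 CAS -> counter=8 r=(7,6,0) succ=(1,1,0) retry=(0,0,1)
7. t3 LOAD -> counter=8 r=(7,6,8) succ=(1,1,0) retry=(0,0,1)
8. t3 CAS -> counter=9 r=(7,6,8) succ=(1,1,1) retry=(0,0,1)
9. t1 LOAD -> counter=9 r=(9,6,8) succ=(1,1,1) retry=(0,0,1)
10. t1 CAS -> counter=10 r=(9,6,8) succ=(2,1,1) retry=(0,0,1)
11. t3 LOAD -> counter=10 r=(9,6,10) succ=(2,1,1) retry=(0,0,1)
12. t3 CAS -> counter=11 r=(9,6,10) succ=(2,1,2) retry=(0,0,1)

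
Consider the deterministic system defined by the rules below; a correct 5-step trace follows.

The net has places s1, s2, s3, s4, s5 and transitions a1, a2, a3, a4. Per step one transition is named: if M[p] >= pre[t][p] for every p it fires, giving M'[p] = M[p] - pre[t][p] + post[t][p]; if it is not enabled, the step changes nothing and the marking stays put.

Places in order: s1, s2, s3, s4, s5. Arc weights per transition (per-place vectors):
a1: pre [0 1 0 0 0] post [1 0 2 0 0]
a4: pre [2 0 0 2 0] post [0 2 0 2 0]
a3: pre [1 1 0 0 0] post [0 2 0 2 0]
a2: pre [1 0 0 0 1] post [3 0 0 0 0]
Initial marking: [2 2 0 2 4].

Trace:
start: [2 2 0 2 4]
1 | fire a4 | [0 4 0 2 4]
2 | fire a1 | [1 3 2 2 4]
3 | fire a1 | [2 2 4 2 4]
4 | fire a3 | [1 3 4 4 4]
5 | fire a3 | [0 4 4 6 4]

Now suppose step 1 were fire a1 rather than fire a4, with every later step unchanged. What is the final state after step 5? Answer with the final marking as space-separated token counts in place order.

4 0 4 2 4

(re-executing from step 1 with the substitution; state before step 1: [2 2 0 2 4])
1 | fire a1 | [3 1 2 2 4]
2 | fire a1 | [4 0 4 2 4]
3 | fire a1 | [4 0 4 2 4]
4 | fire a3 | [4 0 4 2 4]
5 | fire a3 | [4 0 4 2 4]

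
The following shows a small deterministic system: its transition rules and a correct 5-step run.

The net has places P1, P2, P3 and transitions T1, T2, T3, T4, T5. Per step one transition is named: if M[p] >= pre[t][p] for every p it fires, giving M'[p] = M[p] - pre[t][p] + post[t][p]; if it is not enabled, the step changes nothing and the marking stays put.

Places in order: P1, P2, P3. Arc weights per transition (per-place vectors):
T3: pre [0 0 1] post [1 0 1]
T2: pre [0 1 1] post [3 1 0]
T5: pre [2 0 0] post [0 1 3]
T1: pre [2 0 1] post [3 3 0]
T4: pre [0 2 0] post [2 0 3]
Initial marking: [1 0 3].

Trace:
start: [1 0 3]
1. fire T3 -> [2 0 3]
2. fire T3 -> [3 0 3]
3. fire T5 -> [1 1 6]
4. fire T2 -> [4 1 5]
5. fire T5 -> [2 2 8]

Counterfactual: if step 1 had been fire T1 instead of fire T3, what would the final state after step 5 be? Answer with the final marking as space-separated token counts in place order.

1 2 8

(re-executing from step 1 with the substitution; state before step 1: [1 0 3])
1. fire T1 -> [1 0 3]
2. fire T3 -> [2 0 3]
3. fire T5 -> [0 1 6]
4. fire T2 -> [3 1 5]
5. fire T5 -> [1 2 8]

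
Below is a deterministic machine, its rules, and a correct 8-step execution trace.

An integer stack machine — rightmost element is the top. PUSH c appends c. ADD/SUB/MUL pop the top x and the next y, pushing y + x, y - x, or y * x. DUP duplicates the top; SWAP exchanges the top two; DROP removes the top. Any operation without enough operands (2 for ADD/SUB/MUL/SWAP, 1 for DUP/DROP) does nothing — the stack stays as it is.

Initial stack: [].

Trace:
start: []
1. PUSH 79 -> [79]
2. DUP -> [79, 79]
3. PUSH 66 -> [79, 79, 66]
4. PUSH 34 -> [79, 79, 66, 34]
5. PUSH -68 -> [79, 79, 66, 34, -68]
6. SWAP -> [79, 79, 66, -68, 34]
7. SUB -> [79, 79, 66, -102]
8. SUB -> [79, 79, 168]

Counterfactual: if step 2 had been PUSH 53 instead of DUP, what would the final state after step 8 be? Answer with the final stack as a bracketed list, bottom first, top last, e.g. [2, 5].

[79, 53, 168]

(re-executing from step 2 with the substitution; state before step 2: [79])
2. PUSH 53 -> [79, 53]
3. PUSH 66 -> [79, 53, 66]
4. PUSH 34 -> [79, 53, 66, 34]
5. PUSH -68 -> [79, 53, 66, 34, -68]
6. SWAP -> [79, 53, 66, -68, 34]
7. SUB -> [79, 53, 66, -102]
8. SUB -> [79, 53, 168]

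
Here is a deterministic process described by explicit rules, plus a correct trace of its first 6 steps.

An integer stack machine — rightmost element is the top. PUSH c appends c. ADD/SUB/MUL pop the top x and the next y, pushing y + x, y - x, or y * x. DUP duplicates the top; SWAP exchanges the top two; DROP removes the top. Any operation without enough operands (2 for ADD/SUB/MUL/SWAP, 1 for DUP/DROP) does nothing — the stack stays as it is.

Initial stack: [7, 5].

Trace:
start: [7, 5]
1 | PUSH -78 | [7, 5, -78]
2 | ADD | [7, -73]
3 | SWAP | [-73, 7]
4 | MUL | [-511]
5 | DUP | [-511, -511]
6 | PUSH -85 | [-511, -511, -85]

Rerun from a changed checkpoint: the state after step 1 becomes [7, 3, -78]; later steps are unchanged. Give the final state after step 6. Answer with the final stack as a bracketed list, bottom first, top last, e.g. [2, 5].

[-525, -525, -85]

state after step 1 := [7, 3, -78]
2 | ADD | [7, -75]
3 | SWAP | [-75, 7]
4 | MUL | [-525]
5 | DUP | [-525, -525]
6 | PUSH -85 | [-525, -525, -85]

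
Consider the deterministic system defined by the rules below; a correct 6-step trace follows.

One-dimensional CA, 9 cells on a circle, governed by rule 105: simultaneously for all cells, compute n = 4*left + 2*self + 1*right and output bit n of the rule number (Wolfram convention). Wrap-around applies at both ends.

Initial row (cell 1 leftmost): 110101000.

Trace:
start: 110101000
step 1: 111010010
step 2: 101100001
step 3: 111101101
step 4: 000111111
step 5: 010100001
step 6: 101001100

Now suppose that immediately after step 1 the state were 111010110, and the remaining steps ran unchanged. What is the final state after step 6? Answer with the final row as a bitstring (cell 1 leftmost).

state after step 1 := 111010110
step 2: 101101111
step 3: 111111000
step 4: 100001010
step 5: 001100101
step 6: 001100010

001100010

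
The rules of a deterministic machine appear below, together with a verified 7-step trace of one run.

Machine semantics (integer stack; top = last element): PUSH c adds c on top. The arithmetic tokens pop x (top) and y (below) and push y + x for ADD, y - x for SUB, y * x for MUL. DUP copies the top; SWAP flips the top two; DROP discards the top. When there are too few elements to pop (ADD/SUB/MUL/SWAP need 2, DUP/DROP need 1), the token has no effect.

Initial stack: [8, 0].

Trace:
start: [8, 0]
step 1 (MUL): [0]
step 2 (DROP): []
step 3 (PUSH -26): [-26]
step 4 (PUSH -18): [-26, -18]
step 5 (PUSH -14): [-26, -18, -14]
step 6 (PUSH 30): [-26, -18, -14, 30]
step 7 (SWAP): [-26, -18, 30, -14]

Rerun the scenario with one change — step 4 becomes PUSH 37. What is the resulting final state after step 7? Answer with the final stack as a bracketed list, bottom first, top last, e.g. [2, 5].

(re-executing from step 4 with the substitution; state before step 4: [-26])
step 4 (PUSH 37): [-26, 37]
step 5 (PUSH -14): [-26, 37, -14]
step 6 (PUSH 30): [-26, 37, -14, 30]
step 7 (SWAP): [-26, 37, 30, -14]

[-26, 37, 30, -14]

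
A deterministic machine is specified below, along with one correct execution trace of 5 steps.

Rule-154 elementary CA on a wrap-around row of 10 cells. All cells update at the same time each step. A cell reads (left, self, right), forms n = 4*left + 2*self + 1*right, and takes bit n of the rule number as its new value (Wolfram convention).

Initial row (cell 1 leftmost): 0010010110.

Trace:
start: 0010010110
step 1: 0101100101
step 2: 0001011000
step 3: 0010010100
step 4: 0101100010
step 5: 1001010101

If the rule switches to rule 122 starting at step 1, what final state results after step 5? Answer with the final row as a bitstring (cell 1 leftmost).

(re-executing steps 1..5 under rule 122; state before step 1: 0010010110)
step 1: 0101101111
step 2: 1011111001
step 3: 1110001111
step 4: 0011011000
step 5: 0111111100

0111111100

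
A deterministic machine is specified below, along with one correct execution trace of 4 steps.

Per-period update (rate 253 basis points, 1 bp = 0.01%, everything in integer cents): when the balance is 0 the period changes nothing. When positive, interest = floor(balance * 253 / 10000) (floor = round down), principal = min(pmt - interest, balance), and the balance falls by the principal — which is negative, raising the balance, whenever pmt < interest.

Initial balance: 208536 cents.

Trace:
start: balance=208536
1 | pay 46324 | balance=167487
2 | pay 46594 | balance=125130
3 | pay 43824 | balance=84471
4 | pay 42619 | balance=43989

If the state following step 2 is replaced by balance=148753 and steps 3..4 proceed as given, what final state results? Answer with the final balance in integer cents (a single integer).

state after step 2 := balance=148753
3 | pay 43824 | balance=108692
4 | pay 42619 | balance=68822

68822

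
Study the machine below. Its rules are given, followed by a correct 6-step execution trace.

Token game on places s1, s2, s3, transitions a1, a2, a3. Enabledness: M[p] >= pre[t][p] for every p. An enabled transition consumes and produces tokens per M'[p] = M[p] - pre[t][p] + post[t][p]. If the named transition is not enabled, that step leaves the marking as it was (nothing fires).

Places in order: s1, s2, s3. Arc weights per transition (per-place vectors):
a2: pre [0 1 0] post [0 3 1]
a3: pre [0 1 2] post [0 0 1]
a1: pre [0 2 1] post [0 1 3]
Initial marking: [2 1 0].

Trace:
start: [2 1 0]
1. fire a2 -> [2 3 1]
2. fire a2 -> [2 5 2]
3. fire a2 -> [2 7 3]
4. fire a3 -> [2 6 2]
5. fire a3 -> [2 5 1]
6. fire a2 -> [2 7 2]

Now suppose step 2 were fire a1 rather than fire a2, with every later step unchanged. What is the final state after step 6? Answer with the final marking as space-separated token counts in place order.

(re-executing from step 2 with the substitution; state before step 2: [2 3 1])
2. fire a1 -> [2 2 3]
3. fire a2 -> [2 4 4]
4. fire a3 -> [2 3 3]
5. fire a3 -> [2 2 2]
6. fire a2 -> [2 4 3]

2 4 3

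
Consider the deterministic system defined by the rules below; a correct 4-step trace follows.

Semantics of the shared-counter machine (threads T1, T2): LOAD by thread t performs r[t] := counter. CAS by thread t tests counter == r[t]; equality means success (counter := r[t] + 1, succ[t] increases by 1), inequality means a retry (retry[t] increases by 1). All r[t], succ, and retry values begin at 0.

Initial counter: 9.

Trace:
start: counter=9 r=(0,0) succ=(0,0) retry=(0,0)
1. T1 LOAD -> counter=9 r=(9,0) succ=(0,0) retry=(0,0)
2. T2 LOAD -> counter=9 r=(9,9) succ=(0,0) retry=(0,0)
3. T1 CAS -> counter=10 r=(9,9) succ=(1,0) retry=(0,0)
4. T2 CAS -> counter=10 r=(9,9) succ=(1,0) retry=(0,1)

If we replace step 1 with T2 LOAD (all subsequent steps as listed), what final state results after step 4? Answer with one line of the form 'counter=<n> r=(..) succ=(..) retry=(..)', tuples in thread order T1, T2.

counter=10 r=(0,9) succ=(0,1) retry=(1,0)

(re-executing from step 1 with the substitution; state before step 1: counter=9 r=(0,0) succ=(0,0) retry=(0,0))
1. T2 LOAD -> counter=9 r=(0,9) succ=(0,0) retry=(0,0)
2. T2 LOAD -> counter=9 r=(0,9) succ=(0,0) retry=(0,0)
3. T1 CAS -> counter=9 r=(0,9) succ=(0,0) retry=(1,0)
4. T2 CAS -> counter=10 r=(0,9) succ=(0,1) retry=(1,0)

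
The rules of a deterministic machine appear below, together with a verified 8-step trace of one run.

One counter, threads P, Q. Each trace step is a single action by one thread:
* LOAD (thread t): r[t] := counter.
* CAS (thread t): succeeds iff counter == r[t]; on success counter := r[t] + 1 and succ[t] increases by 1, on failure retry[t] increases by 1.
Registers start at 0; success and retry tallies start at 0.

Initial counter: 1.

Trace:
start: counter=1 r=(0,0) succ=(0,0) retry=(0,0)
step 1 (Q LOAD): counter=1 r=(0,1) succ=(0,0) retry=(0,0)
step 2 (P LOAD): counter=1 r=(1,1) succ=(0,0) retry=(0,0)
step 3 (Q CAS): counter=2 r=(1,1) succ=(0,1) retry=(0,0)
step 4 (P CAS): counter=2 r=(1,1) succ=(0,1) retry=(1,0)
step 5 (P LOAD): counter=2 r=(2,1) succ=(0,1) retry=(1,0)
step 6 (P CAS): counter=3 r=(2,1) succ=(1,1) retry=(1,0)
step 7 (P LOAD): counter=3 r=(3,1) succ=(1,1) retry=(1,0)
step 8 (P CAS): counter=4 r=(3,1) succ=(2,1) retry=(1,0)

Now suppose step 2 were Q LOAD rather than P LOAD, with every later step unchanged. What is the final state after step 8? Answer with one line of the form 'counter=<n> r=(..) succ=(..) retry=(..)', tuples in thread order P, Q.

(re-executing from step 2 with the substitution; state before step 2: counter=1 r=(0,1) succ=(0,0) retry=(0,0))
step 2 (Q LOAD): counter=1 r=(0,1) succ=(0,0) retry=(0,0)
step 3 (Q CAS): counter=2 r=(0,1) succ=(0,1) retry=(0,0)
step 4 (P CAS): counter=2 r=(0,1) succ=(0,1) retry=(1,0)
step 5 (P LOAD): counter=2 r=(2,1) succ=(0,1) retry=(1,0)
step 6 (P CAS): counter=3 r=(2,1) succ=(1,1) retry=(1,0)
step 7 (P LOAD): counter=3 r=(3,1) succ=(1,1) retry=(1,0)
step 8 (P CAS): counter=4 r=(3,1) succ=(2,1) retry=(1,0)

counter=4 r=(3,1) succ=(2,1) retry=(1,0)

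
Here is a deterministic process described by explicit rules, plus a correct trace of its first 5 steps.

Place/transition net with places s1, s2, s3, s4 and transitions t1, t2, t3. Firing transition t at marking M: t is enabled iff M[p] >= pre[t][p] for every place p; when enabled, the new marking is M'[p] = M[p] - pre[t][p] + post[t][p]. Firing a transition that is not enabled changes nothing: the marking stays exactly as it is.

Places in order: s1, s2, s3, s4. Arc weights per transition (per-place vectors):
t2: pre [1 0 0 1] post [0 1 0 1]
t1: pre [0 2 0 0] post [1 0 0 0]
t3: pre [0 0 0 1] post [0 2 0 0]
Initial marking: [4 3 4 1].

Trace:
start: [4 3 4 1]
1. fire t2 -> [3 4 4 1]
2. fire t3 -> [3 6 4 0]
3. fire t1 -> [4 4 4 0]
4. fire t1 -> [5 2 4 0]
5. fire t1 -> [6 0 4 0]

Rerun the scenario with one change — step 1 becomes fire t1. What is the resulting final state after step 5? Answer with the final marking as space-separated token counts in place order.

6 1 4 0

(re-executing from step 1 with the substitution; state before step 1: [4 3 4 1])
1. fire t1 -> [5 1 4 1]
2. fire t3 -> [5 3 4 0]
3. fire t1 -> [6 1 4 0]
4. fire t1 -> [6 1 4 0]
5. fire t1 -> [6 1 4 0]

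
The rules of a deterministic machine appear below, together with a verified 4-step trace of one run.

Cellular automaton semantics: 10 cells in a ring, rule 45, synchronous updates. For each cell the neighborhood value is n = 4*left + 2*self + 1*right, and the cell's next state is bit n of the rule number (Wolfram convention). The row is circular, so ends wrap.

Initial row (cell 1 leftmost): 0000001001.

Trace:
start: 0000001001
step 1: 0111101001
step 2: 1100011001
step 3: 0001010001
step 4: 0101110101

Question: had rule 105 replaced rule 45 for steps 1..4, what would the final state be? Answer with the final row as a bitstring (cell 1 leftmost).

(re-executing steps 1..4 under rule 105; state before step 1: 0000001001)
step 1: 0111100000
step 2: 0100101111
step 3: 1000011001
step 4: 1011011001

1011011001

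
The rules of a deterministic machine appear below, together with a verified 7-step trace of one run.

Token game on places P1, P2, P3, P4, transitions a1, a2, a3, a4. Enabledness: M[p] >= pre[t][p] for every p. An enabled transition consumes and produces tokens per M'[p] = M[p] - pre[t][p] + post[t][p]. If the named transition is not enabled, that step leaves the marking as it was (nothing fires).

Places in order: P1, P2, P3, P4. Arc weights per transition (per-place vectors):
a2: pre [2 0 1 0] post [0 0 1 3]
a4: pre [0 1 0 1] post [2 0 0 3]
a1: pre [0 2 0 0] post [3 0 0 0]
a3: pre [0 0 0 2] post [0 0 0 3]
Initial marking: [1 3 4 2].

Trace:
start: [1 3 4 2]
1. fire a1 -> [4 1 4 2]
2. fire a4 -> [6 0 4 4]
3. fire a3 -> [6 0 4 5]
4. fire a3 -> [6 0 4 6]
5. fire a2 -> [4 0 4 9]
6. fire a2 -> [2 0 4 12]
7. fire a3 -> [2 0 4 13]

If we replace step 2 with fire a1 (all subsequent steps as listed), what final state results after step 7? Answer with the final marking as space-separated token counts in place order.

0 1 4 11

(re-executing from step 2 with the substitution; state before step 2: [4 1 4 2])
2. fire a1 -> [4 1 4 2]
3. fire a3 -> [4 1 4 3]
4. fire a3 -> [4 1 4 4]
5. fire a2 -> [2 1 4 7]
6. fire a2 -> [0 1 4 10]
7. fire a3 -> [0 1 4 11]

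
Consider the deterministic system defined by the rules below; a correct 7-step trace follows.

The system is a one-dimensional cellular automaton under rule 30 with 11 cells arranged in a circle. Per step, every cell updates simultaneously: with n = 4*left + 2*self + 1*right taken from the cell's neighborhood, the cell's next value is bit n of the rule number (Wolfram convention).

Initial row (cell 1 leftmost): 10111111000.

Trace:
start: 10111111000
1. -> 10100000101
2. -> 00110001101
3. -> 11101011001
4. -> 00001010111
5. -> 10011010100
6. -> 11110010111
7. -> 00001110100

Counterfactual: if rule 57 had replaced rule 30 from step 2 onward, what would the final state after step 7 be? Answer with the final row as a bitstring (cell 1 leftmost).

(re-executing steps 2..7 under rule 57; state before step 2: 10100000101)
2. -> 01011110011
3. -> 10110001010
4. -> 01101100101
5. -> 11011010010
6. -> 10110101001
7. -> 01101010101

01101010101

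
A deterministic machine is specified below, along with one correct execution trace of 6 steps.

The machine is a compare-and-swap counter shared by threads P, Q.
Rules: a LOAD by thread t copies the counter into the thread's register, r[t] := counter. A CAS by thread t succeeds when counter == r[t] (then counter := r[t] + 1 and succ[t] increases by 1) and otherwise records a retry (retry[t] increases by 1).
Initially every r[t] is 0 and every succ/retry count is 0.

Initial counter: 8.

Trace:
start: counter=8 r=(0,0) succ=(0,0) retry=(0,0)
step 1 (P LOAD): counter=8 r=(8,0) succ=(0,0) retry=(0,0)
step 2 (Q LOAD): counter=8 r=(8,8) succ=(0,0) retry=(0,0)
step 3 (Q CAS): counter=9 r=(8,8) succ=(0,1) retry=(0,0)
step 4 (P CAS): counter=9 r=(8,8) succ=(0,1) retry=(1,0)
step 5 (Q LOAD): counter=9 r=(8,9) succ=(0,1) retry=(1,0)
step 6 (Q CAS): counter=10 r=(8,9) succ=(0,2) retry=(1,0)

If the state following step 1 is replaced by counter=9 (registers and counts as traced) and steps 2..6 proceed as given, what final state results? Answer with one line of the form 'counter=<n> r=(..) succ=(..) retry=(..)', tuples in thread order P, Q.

counter=11 r=(8,10) succ=(0,2) retry=(1,0)

state after step 1 := counter=9 r=(8,0) succ=(0,0) retry=(0,0)
step 2 (Q LOAD): counter=9 r=(8,9) succ=(0,0) retry=(0,0)
step 3 (Q CAS): counter=10 r=(8,9) succ=(0,1) retry=(0,0)
step 4 (P CAS): counter=10 r=(8,9) succ=(0,1) retry=(1,0)
step 5 (Q LOAD): counter=10 r=(8,10) succ=(0,1) retry=(1,0)
step 6 (Q CAS): counter=11 r=(8,10) succ=(0,2) retry=(1,0)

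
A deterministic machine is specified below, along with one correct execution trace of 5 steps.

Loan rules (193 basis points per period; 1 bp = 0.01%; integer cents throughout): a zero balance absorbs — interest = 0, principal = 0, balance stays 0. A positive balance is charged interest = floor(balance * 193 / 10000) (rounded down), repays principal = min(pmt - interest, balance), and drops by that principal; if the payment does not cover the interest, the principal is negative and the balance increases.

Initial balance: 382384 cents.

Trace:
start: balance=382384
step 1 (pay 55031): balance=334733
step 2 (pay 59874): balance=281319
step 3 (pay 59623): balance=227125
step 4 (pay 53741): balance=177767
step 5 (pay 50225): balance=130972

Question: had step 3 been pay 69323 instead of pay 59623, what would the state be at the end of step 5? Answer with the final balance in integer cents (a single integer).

120895

(re-executing from step 3 with the substitution; state before step 3: balance=281319)
step 3 (pay 69323): balance=217425
step 4 (pay 53741): balance=167880
step 5 (pay 50225): balance=120895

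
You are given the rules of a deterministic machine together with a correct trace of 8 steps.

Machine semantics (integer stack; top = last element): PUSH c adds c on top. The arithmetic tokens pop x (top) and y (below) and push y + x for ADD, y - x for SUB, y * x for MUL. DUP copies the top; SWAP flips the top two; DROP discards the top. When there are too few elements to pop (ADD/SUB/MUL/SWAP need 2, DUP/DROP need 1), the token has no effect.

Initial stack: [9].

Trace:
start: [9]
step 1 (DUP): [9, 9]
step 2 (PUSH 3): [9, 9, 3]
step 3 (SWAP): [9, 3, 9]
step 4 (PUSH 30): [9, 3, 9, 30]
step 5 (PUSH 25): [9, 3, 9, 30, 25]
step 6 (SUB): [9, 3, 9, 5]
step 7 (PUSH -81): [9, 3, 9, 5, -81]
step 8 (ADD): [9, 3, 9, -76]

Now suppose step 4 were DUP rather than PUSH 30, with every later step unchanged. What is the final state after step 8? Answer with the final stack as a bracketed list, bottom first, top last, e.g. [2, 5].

[9, 3, 9, -97]

(re-executing from step 4 with the substitution; state before step 4: [9, 3, 9])
step 4 (DUP): [9, 3, 9, 9]
step 5 (PUSH 25): [9, 3, 9, 9, 25]
step 6 (SUB): [9, 3, 9, -16]
step 7 (PUSH -81): [9, 3, 9, -16, -81]
step 8 (ADD): [9, 3, 9, -97]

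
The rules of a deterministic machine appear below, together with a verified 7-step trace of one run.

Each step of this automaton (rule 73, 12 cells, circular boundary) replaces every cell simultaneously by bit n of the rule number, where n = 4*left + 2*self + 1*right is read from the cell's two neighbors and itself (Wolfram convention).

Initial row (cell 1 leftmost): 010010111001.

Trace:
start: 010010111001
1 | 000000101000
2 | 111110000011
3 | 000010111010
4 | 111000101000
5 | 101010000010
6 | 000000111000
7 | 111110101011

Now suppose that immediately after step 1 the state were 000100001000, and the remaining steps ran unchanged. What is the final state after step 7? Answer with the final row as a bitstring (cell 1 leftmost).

110001100011

state after step 1 := 000100001000
2 | 110001100011
3 | 010101101010
4 | 000001100000
5 | 111101101111
6 | 000101101000
7 | 110001100011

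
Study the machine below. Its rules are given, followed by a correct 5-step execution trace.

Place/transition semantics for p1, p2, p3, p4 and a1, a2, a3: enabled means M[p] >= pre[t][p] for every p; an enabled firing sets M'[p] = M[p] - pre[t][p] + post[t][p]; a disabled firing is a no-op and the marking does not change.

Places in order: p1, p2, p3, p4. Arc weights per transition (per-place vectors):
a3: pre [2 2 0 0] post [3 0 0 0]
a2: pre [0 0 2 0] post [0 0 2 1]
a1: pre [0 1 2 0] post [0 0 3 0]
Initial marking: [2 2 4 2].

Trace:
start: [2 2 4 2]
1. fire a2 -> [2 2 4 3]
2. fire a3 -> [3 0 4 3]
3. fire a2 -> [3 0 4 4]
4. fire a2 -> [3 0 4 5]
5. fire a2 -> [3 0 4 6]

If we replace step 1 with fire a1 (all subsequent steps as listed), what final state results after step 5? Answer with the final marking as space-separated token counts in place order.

(re-executing from step 1 with the substitution; state before step 1: [2 2 4 2])
1. fire a1 -> [2 1 5 2]
2. fire a3 -> [2 1 5 2]
3. fire a2 -> [2 1 5 3]
4. fire a2 -> [2 1 5 4]
5. fire a2 -> [2 1 5 5]

2 1 5 5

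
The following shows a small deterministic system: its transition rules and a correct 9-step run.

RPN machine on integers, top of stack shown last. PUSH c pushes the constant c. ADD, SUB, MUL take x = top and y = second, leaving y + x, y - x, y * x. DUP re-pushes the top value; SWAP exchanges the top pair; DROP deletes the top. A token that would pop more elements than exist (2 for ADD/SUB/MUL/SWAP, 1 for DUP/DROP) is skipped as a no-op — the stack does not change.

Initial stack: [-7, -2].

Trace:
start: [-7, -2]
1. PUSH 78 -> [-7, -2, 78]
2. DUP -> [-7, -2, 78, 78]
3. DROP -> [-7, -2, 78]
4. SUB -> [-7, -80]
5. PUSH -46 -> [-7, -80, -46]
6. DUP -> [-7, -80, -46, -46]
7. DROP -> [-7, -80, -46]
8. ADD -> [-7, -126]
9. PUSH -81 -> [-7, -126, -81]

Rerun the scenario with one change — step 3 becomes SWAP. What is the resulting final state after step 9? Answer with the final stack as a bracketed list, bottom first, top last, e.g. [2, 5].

(re-executing from step 3 with the substitution; state before step 3: [-7, -2, 78, 78])
3. SWAP -> [-7, -2, 78, 78]
4. SUB -> [-7, -2, 0]
5. PUSH -46 -> [-7, -2, 0, -46]
6. DUP -> [-7, -2, 0, -46, -46]
7. DROP -> [-7, -2, 0, -46]
8. ADD -> [-7, -2, -46]
9. PUSH -81 -> [-7, -2, -46, -81]

[-7, -2, -46, -81]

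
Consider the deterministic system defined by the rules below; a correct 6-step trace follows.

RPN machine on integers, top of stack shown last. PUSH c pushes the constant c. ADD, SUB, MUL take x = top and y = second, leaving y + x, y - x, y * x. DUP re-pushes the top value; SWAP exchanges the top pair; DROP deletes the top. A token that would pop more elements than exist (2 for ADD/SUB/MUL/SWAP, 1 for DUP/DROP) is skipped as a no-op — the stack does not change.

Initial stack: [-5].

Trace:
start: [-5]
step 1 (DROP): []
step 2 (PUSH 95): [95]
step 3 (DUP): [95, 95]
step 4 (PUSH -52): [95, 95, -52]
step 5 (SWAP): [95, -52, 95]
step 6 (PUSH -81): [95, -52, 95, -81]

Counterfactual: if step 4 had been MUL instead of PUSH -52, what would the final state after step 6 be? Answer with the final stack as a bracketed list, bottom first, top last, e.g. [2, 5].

[9025, -81]

(re-executing from step 4 with the substitution; state before step 4: [95, 95])
step 4 (MUL): [9025]
step 5 (SWAP): [9025]
step 6 (PUSH -81): [9025, -81]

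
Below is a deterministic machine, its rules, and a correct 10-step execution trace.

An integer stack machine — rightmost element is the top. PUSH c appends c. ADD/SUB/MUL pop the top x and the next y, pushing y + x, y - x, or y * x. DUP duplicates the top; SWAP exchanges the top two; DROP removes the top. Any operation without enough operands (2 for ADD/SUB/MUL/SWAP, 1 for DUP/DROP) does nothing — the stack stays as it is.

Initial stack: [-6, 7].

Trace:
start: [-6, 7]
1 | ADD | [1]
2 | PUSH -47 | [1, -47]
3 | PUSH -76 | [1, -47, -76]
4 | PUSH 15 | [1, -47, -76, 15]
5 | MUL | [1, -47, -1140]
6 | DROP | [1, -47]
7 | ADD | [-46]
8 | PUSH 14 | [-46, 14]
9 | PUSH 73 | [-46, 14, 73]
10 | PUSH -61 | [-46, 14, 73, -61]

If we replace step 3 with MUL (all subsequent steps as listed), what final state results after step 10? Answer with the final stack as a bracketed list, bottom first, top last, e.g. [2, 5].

(re-executing from step 3 with the substitution; state before step 3: [1, -47])
3 | MUL | [-47]
4 | PUSH 15 | [-47, 15]
5 | MUL | [-705]
6 | DROP | []
7 | ADD | []
8 | PUSH 14 | [14]
9 | PUSH 73 | [14, 73]
10 | PUSH -61 | [14, 73, -61]

[14, 73, -61]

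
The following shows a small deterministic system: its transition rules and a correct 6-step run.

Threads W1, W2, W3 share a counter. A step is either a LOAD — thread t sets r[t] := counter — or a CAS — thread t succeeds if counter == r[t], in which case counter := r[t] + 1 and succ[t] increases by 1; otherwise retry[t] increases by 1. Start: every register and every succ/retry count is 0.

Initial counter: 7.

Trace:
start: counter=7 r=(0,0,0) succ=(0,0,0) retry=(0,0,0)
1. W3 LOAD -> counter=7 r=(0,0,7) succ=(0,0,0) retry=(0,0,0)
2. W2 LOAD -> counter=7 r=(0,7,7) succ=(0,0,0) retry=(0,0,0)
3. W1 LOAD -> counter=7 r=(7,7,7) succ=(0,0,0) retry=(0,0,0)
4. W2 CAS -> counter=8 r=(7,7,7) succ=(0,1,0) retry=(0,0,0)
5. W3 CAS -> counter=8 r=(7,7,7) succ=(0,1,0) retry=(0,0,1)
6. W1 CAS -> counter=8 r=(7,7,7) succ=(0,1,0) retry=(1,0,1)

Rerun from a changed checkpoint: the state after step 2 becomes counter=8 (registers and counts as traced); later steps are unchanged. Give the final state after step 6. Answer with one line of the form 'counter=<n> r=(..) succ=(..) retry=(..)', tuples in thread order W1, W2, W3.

counter=9 r=(8,7,7) succ=(1,0,0) retry=(0,1,1)

state after step 2 := counter=8 r=(0,7,7) succ=(0,0,0) retry=(0,0,0)
3. W1 LOAD -> counter=8 r=(8,7,7) succ=(0,0,0) retry=(0,0,0)
4. W2 CAS -> counter=8 r=(8,7,7) succ=(0,0,0) retry=(0,1,0)
5. W3 CAS -> counter=8 r=(8,7,7) succ=(0,0,0) retry=(0,1,1)
6. W1 CAS -> counter=9 r=(8,7,7) succ=(1,0,0) retry=(0,1,1)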